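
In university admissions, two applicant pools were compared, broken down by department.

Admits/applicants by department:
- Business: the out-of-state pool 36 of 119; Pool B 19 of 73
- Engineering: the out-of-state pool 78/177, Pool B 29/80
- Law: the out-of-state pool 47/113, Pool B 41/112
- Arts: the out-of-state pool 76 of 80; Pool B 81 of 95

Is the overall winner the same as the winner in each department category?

Yes

Business: the out-of-state pool 36/119 = 30.3%, Pool B 19/73 = 26.0% → the out-of-state pool
Engineering: the out-of-state pool 78/177 = 44.1%, Pool B 29/80 = 36.2% → the out-of-state pool
Law: the out-of-state pool 47/113 = 41.6%, Pool B 41/112 = 36.6% → the out-of-state pool
Arts: the out-of-state pool 76/80 = 95.0%, Pool B 81/95 = 85.3% → the out-of-state pool
Overall: the out-of-state pool 237/489 = 48.5%, Pool B 170/360 = 47.2% → the out-of-state pool
The out-of-state pool wins overall and in every department group — no reversal.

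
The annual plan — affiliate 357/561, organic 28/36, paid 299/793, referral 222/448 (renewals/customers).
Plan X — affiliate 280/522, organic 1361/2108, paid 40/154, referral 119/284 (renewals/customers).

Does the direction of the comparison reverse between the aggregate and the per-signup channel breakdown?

Yes

Affiliate: the annual plan 357/561 = 63.6%, Plan X 280/522 = 53.6% → the annual plan
Organic: the annual plan 28/36 = 77.8%, Plan X 1361/2108 = 64.6% → the annual plan
Paid: the annual plan 299/793 = 37.7%, Plan X 40/154 = 26.0% → the annual plan
Referral: the annual plan 222/448 = 49.6%, Plan X 119/284 = 41.9% → the annual plan
Overall: the annual plan 906/1838 = 49.3%, Plan X 1800/3068 = 58.7% → Plan X
The annual plan wins each signup group but Plan X wins overall — the comparison reverses. The annual plan's customers skew toward paid, which has a lower base rate.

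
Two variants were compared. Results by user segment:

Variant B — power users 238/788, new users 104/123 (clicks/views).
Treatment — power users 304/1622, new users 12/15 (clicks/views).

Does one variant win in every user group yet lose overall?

No

Power users: Variant B 238/788 = 30.2%, Treatment 304/1622 = 18.7% → Variant B
New users: Variant B 104/123 = 84.6%, Treatment 12/15 = 80.0% → Variant B
Overall: Variant B 342/911 = 37.5%, Treatment 316/1637 = 19.3% → Variant B
Variant B wins overall and in every user group — no reversal.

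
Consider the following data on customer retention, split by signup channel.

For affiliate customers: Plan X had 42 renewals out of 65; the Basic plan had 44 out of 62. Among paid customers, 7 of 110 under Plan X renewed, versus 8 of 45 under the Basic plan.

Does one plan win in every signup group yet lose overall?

No

Affiliate: Plan X 42/65 = 64.6%, the Basic plan 44/62 = 71.0% → the Basic plan
Paid: Plan X 7/110 = 6.4%, the Basic plan 8/45 = 17.8% → the Basic plan
Overall: Plan X 49/175 = 28.0%, the Basic plan 52/107 = 48.6% → the Basic plan
The Basic plan wins overall and in every signup group — no reversal.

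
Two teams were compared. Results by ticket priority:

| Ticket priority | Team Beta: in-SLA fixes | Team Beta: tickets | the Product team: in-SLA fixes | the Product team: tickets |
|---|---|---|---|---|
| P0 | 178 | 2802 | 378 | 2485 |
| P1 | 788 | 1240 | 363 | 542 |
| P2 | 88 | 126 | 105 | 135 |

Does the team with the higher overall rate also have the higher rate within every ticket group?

P0: Team Beta 178/2802 = 6.4%, the Product team 378/2485 = 15.2% → the Product team
P1: Team Beta 788/1240 = 63.5%, the Product team 363/542 = 67.0% → the Product team
P2: Team Beta 88/126 = 69.8%, the Product team 105/135 = 77.8% → the Product team
Overall: Team Beta 1054/4168 = 25.3%, the Product team 846/3162 = 26.8% → the Product team
The Product team wins overall and in every ticket group — no reversal.

Yes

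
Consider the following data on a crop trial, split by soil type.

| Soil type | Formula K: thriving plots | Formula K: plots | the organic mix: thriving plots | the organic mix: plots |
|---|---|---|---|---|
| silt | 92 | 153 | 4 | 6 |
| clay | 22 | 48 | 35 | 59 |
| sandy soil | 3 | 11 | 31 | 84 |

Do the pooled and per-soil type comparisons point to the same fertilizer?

No

Silt: Formula K 92/153 = 60.1%, the organic mix 4/6 = 66.7% → the organic mix
Clay: Formula K 22/48 = 45.8%, the organic mix 35/59 = 59.3% → the organic mix
Sandy soil: Formula K 3/11 = 27.3%, the organic mix 31/84 = 36.9% → the organic mix
Overall: Formula K 117/212 = 55.2%, the organic mix 70/149 = 47.0% → Formula K
The organic mix wins each soil group but Formula K wins overall — the comparison reverses. The organic mix's plots skew toward sandy soil, which has a lower base rate.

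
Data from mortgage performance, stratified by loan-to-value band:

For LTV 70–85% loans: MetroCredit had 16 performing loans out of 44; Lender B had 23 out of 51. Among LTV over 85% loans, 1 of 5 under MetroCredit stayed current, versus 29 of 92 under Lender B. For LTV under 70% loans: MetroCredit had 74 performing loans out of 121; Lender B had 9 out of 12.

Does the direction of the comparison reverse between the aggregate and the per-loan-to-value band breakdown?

Yes

LTV 70–85%: MetroCredit 16/44 = 36.4%, Lender B 23/51 = 45.1% → Lender B
LTV over 85%: MetroCredit 1/5 = 20.0%, Lender B 29/92 = 31.5% → Lender B
LTV under 70%: MetroCredit 74/121 = 61.2%, Lender B 9/12 = 75.0% → Lender B
Overall: MetroCredit 91/170 = 53.5%, Lender B 61/155 = 39.4% → MetroCredit
Lender B wins each loan-to-value group but MetroCredit wins overall — the comparison reverses. Lender B's loans skew toward LTV over 85%, which has a lower base rate.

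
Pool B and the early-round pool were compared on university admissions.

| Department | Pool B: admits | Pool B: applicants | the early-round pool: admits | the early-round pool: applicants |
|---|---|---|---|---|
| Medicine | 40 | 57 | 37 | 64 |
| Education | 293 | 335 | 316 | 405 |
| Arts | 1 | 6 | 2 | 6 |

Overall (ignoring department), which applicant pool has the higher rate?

Pool B

Medicine: Pool B 40/57 = 70.2%, the early-round pool 37/64 = 57.8% → Pool B
Education: Pool B 293/335 = 87.5%, the early-round pool 316/405 = 78.0% → Pool B
Arts: Pool B 1/6 = 16.7%, the early-round pool 2/6 = 33.3% → the early-round pool
Overall: Pool B 334/398 = 83.9%, the early-round pool 355/475 = 74.7% → Pool B
(Neither sweeps every department group, but Pool B has the higher pooled rate.)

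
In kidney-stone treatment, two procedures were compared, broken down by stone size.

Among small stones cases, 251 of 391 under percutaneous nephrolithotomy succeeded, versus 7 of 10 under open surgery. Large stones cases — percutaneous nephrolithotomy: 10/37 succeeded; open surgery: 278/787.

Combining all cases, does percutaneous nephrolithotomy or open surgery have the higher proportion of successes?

percutaneous nephrolithotomy

Small stones: percutaneous nephrolithotomy 251/391 = 64.2%, open surgery 7/10 = 70.0% → open surgery
Large stones: percutaneous nephrolithotomy 10/37 = 27.0%, open surgery 278/787 = 35.3% → open surgery
Overall: percutaneous nephrolithotomy 261/428 = 61.0%, open surgery 285/797 = 35.8% → percutaneous nephrolithotomy
(Open surgery wins every stone group but percutaneous nephrolithotomy wins overall — open surgery's cases skew toward the low-rate large stones group.)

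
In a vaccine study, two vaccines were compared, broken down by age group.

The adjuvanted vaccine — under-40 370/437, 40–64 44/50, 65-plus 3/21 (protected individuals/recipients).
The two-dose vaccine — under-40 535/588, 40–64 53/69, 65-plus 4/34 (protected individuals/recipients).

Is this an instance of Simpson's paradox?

No

Under-40: the adjuvanted vaccine 370/437 = 84.7%, the two-dose vaccine 535/588 = 91.0% → the two-dose vaccine
40–64: the adjuvanted vaccine 44/50 = 88.0%, the two-dose vaccine 53/69 = 76.8% → the adjuvanted vaccine
65-plus: the adjuvanted vaccine 3/21 = 14.3%, the two-dose vaccine 4/34 = 11.8% → the adjuvanted vaccine
Overall: the adjuvanted vaccine 417/508 = 82.1%, the two-dose vaccine 592/691 = 85.7% → the two-dose vaccine
Neither sweeps: the adjuvanted vaccine wins 2 of 3 groups, the two-dose vaccine wins 1. The two-dose vaccine wins overall but not every group — no Simpson reversal.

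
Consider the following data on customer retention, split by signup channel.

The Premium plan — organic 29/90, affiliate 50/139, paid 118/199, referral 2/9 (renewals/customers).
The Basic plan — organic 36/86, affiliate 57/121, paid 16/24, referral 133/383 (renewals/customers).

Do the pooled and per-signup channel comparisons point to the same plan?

Organic: the Premium plan 29/90 = 32.2%, the Basic plan 36/86 = 41.9% → the Basic plan
Affiliate: the Premium plan 50/139 = 36.0%, the Basic plan 57/121 = 47.1% → the Basic plan
Paid: the Premium plan 118/199 = 59.3%, the Basic plan 16/24 = 66.7% → the Basic plan
Referral: the Premium plan 2/9 = 22.2%, the Basic plan 133/383 = 34.7% → the Basic plan
Overall: the Premium plan 199/437 = 45.5%, the Basic plan 242/614 = 39.4% → the Premium plan
The Basic plan wins each signup group but the Premium plan wins overall — the comparison reverses. The Basic plan's customers skew toward referral, which has a lower base rate.

No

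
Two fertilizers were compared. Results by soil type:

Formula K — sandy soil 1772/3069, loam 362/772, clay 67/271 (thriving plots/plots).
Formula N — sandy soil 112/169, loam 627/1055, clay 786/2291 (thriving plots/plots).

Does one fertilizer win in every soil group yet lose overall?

Yes

Sandy soil: Formula K 1772/3069 = 57.7%, Formula N 112/169 = 66.3% → Formula N
Loam: Formula K 362/772 = 46.9%, Formula N 627/1055 = 59.4% → Formula N
Clay: Formula K 67/271 = 24.7%, Formula N 786/2291 = 34.3% → Formula N
Overall: Formula K 2201/4112 = 53.5%, Formula N 1525/3515 = 43.4% → Formula K
Formula N wins each soil group but Formula K wins overall — the comparison reverses. Formula N's plots skew toward clay, which has a lower base rate.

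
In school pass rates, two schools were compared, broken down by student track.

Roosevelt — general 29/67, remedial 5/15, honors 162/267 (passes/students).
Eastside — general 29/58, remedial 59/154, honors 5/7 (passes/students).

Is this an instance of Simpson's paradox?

General: Roosevelt 29/67 = 43.3%, Eastside 29/58 = 50.0% → Eastside
Remedial: Roosevelt 5/15 = 33.3%, Eastside 59/154 = 38.3% → Eastside
Honors: Roosevelt 162/267 = 60.7%, Eastside 5/7 = 71.4% → Eastside
Overall: Roosevelt 196/349 = 56.2%, Eastside 93/219 = 42.5% → Roosevelt
Eastside wins each student group but Roosevelt wins overall — the comparison reverses. Eastside's students skew toward remedial, which has a lower base rate.

Yes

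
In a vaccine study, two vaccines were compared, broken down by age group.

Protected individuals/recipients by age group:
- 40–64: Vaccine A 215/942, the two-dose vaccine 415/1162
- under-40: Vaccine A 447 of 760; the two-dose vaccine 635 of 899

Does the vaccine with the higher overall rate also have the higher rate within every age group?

Yes

40–64: Vaccine A 215/942 = 22.8%, the two-dose vaccine 415/1162 = 35.7% → the two-dose vaccine
Under-40: Vaccine A 447/760 = 58.8%, the two-dose vaccine 635/899 = 70.6% → the two-dose vaccine
Overall: Vaccine A 662/1702 = 38.9%, the two-dose vaccine 1050/2061 = 50.9% → the two-dose vaccine
The two-dose vaccine wins overall and in every age group — no reversal.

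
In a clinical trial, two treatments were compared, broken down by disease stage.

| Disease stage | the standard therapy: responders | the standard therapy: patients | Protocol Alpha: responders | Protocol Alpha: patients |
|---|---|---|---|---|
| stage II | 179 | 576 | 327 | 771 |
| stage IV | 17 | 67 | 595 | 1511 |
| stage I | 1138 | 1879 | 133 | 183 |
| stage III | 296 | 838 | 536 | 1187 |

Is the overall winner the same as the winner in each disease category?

No

Stage II: the standard therapy 179/576 = 31.1%, Protocol Alpha 327/771 = 42.4% → Protocol Alpha
Stage IV: the standard therapy 17/67 = 25.4%, Protocol Alpha 595/1511 = 39.4% → Protocol Alpha
Stage I: the standard therapy 1138/1879 = 60.6%, Protocol Alpha 133/183 = 72.7% → Protocol Alpha
Stage III: the standard therapy 296/838 = 35.3%, Protocol Alpha 536/1187 = 45.2% → Protocol Alpha
Overall: the standard therapy 1630/3360 = 48.5%, Protocol Alpha 1591/3652 = 43.6% → the standard therapy
Protocol Alpha wins each disease group but the standard therapy wins overall — the comparison reverses. Protocol Alpha's patients skew toward stage IV, which has a lower base rate.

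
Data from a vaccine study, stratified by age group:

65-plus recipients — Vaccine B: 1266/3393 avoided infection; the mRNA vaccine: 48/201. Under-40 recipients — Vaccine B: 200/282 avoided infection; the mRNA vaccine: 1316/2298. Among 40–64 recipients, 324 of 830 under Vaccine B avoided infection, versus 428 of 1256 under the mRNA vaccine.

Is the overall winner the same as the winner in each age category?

No

65-plus: Vaccine B 1266/3393 = 37.3%, the mRNA vaccine 48/201 = 23.9% → Vaccine B
Under-40: Vaccine B 200/282 = 70.9%, the mRNA vaccine 1316/2298 = 57.3% → Vaccine B
40–64: Vaccine B 324/830 = 39.0%, the mRNA vaccine 428/1256 = 34.1% → Vaccine B
Overall: Vaccine B 1790/4505 = 39.7%, the mRNA vaccine 1792/3755 = 47.7% → the mRNA vaccine
Vaccine B wins each age group but the mRNA vaccine wins overall — the comparison reverses. Vaccine B's recipients skew toward 65-plus, which has a lower base rate.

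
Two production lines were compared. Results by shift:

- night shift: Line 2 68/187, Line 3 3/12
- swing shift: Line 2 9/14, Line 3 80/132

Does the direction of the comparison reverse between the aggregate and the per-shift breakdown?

Night shift: Line 2 68/187 = 36.4%, Line 3 3/12 = 25.0% → Line 2
Swing shift: Line 2 9/14 = 64.3%, Line 3 80/132 = 60.6% → Line 2
Overall: Line 2 77/201 = 38.3%, Line 3 83/144 = 57.6% → Line 3
Line 2 wins each shift group but Line 3 wins overall — the comparison reverses. Line 2's units skew toward night shift, which has a lower base rate.

Yes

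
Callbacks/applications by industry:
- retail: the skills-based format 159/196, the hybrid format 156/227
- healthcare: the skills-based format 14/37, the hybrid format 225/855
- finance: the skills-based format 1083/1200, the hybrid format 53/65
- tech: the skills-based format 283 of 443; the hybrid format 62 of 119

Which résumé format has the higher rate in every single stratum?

Retail: the skills-based format 159/196 = 81.1%, the hybrid format 156/227 = 68.7% → the skills-based format
Healthcare: the skills-based format 14/37 = 37.8%, the hybrid format 225/855 = 26.3% → the skills-based format
Finance: the skills-based format 1083/1200 = 90.2%, the hybrid format 53/65 = 81.5% → the skills-based format
Tech: the skills-based format 283/443 = 63.9%, the hybrid format 62/119 = 52.1% → the skills-based format
The skills-based format has the higher rate in all 4 groups.

the skills-based format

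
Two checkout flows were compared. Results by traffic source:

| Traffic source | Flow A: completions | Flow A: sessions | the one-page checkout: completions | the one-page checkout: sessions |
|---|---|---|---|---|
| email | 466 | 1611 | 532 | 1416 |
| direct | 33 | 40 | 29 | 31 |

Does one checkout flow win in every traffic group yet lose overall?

No

Email: Flow A 466/1611 = 28.9%, the one-page checkout 532/1416 = 37.6% → the one-page checkout
Direct: Flow A 33/40 = 82.5%, the one-page checkout 29/31 = 93.5% → the one-page checkout
Overall: Flow A 499/1651 = 30.2%, the one-page checkout 561/1447 = 38.8% → the one-page checkout
The one-page checkout wins overall and in every traffic group — no reversal.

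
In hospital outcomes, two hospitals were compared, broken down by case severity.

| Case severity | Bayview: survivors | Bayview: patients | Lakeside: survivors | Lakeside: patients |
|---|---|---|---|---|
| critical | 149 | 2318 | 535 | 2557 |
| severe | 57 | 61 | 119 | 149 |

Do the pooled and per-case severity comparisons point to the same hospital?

Critical: Bayview 149/2318 = 6.4%, Lakeside 535/2557 = 20.9% → Lakeside
Severe: Bayview 57/61 = 93.4%, Lakeside 119/149 = 79.9% → Bayview
Overall: Bayview 206/2379 = 8.7%, Lakeside 654/2706 = 24.2% → Lakeside
Neither sweeps: Bayview wins 1 of 2 groups, Lakeside wins 1. Lakeside wins overall but not every group — no Simpson reversal.

No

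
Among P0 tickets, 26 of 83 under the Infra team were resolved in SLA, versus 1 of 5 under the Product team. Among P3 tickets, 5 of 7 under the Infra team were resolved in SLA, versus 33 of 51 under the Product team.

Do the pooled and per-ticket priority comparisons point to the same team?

P0: the Infra team 26/83 = 31.3%, the Product team 1/5 = 20.0% → the Infra team
P3: the Infra team 5/7 = 71.4%, the Product team 33/51 = 64.7% → the Infra team
Overall: the Infra team 31/90 = 34.4%, the Product team 34/56 = 60.7% → the Product team
The Infra team wins each ticket group but the Product team wins overall — the comparison reverses. The Infra team's tickets skew toward P0, which has a lower base rate.

No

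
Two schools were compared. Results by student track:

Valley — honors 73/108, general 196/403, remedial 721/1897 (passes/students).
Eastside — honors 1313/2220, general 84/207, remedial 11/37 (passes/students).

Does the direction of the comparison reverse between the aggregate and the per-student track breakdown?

Honors: Valley 73/108 = 67.6%, Eastside 1313/2220 = 59.1% → Valley
General: Valley 196/403 = 48.6%, Eastside 84/207 = 40.6% → Valley
Remedial: Valley 721/1897 = 38.0%, Eastside 11/37 = 29.7% → Valley
Overall: Valley 990/2408 = 41.1%, Eastside 1408/2464 = 57.1% → Eastside
Valley wins each student group but Eastside wins overall — the comparison reverses. Valley's students skew toward remedial, which has a lower base rate.

Yes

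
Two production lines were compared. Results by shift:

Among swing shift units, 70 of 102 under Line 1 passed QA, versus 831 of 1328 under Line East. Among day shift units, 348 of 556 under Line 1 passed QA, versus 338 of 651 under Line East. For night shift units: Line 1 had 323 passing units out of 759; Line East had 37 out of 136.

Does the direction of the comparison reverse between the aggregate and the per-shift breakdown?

Swing shift: Line 1 70/102 = 68.6%, Line East 831/1328 = 62.6% → Line 1
Day shift: Line 1 348/556 = 62.6%, Line East 338/651 = 51.9% → Line 1
Night shift: Line 1 323/759 = 42.6%, Line East 37/136 = 27.2% → Line 1
Overall: Line 1 741/1417 = 52.3%, Line East 1206/2115 = 57.0% → Line East
Line 1 wins each shift group but Line East wins overall — the comparison reverses. Line 1's units skew toward night shift, which has a lower base rate.

Yes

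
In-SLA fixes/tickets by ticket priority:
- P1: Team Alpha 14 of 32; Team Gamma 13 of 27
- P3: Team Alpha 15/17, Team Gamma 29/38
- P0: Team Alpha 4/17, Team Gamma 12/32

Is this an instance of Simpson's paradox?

No

P1: Team Alpha 14/32 = 43.8%, Team Gamma 13/27 = 48.1% → Team Gamma
P3: Team Alpha 15/17 = 88.2%, Team Gamma 29/38 = 76.3% → Team Alpha
P0: Team Alpha 4/17 = 23.5%, Team Gamma 12/32 = 37.5% → Team Gamma
Overall: Team Alpha 33/66 = 50.0%, Team Gamma 54/97 = 55.7% → Team Gamma
Neither sweeps: Team Alpha wins 1 of 3 groups, Team Gamma wins 2. Team Gamma wins overall but not every group — no Simpson reversal.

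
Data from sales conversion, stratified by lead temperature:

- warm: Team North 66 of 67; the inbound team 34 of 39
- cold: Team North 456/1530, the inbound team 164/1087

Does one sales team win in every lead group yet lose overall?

No

Warm: Team North 66/67 = 98.5%, the inbound team 34/39 = 87.2% → Team North
Cold: Team North 456/1530 = 29.8%, the inbound team 164/1087 = 15.1% → Team North
Overall: Team North 522/1597 = 32.7%, the inbound team 198/1126 = 17.6% → Team North
Team North wins overall and in every lead group — no reversal.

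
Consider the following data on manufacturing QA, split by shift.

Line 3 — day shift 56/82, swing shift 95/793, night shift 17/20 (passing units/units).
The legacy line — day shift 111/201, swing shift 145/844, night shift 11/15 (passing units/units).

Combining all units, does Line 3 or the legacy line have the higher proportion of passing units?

the legacy line

Day shift: Line 3 56/82 = 68.3%, the legacy line 111/201 = 55.2% → Line 3
Swing shift: Line 3 95/793 = 12.0%, the legacy line 145/844 = 17.2% → the legacy line
Night shift: Line 3 17/20 = 85.0%, the legacy line 11/15 = 73.3% → Line 3
Overall: Line 3 168/895 = 18.8%, the legacy line 267/1060 = 25.2% → the legacy line
(Neither sweeps every shift group, but the legacy line has the higher pooled rate.)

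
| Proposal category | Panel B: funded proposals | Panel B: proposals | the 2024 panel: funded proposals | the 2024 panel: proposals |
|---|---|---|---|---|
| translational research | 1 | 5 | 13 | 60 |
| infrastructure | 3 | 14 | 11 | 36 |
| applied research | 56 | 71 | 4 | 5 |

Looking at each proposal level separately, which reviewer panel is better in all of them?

Translational research: Panel B 1/5 = 20.0%, the 2024 panel 13/60 = 21.7% → the 2024 panel
Infrastructure: Panel B 3/14 = 21.4%, the 2024 panel 11/36 = 30.6% → the 2024 panel
Applied research: Panel B 56/71 = 78.9%, the 2024 panel 4/5 = 80.0% → the 2024 panel
The 2024 panel has the higher rate in all 3 groups.

the 2024 panel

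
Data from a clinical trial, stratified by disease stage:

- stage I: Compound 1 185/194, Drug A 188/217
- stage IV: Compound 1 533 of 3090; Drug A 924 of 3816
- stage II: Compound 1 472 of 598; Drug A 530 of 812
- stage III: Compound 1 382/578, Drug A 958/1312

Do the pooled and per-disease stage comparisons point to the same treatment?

Stage I: Compound 1 185/194 = 95.4%, Drug A 188/217 = 86.6% → Compound 1
Stage IV: Compound 1 533/3090 = 17.2%, Drug A 924/3816 = 24.2% → Drug A
Stage II: Compound 1 472/598 = 78.9%, Drug A 530/812 = 65.3% → Compound 1
Stage III: Compound 1 382/578 = 66.1%, Drug A 958/1312 = 73.0% → Drug A
Overall: Compound 1 1572/4460 = 35.2%, Drug A 2600/6157 = 42.2% → Drug A
Neither sweeps: Compound 1 wins 2 of 4 groups, Drug A wins 2. Drug A wins overall but not every group — no Simpson reversal.

No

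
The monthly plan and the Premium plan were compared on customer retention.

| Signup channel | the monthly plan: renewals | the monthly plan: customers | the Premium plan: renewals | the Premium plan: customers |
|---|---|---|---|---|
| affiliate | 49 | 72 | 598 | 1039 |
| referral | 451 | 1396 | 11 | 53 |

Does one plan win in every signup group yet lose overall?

Yes

Affiliate: the monthly plan 49/72 = 68.1%, the Premium plan 598/1039 = 57.6% → the monthly plan
Referral: the monthly plan 451/1396 = 32.3%, the Premium plan 11/53 = 20.8% → the monthly plan
Overall: the monthly plan 500/1468 = 34.1%, the Premium plan 609/1092 = 55.8% → the Premium plan
The monthly plan wins each signup group but the Premium plan wins overall — the comparison reverses. The monthly plan's customers skew toward referral, which has a lower base rate.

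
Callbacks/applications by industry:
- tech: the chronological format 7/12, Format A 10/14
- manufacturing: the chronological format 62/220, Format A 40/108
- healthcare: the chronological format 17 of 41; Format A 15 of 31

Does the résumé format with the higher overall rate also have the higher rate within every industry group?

Tech: the chronological format 7/12 = 58.3%, Format A 10/14 = 71.4% → Format A
Manufacturing: the chronological format 62/220 = 28.2%, Format A 40/108 = 37.0% → Format A
Healthcare: the chronological format 17/41 = 41.5%, Format A 15/31 = 48.4% → Format A
Overall: the chronological format 86/273 = 31.5%, Format A 65/153 = 42.5% → Format A
Format A wins overall and in every industry group — no reversal.

Yes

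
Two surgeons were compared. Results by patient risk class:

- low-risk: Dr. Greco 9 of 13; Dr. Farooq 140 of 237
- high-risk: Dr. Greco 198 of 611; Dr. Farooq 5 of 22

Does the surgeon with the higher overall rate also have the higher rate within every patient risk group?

Low-risk: Dr. Greco 9/13 = 69.2%, Dr. Farooq 140/237 = 59.1% → Dr. Greco
High-risk: Dr. Greco 198/611 = 32.4%, Dr. Farooq 5/22 = 22.7% → Dr. Greco
Overall: Dr. Greco 207/624 = 33.2%, Dr. Farooq 145/259 = 56.0% → Dr. Farooq
Dr. Greco wins each patient risk group but Dr. Farooq wins overall — the comparison reverses. Dr. Greco's operations skew toward high-risk, which has a lower base rate.

No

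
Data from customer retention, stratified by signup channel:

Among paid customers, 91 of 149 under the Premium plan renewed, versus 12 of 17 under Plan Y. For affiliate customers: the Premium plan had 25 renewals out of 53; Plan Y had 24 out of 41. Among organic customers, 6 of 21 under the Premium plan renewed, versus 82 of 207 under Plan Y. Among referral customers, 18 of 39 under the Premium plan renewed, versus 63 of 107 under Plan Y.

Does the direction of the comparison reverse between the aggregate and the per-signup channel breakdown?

Paid: the Premium plan 91/149 = 61.1%, Plan Y 12/17 = 70.6% → Plan Y
Affiliate: the Premium plan 25/53 = 47.2%, Plan Y 24/41 = 58.5% → Plan Y
Organic: the Premium plan 6/21 = 28.6%, Plan Y 82/207 = 39.6% → Plan Y
Referral: the Premium plan 18/39 = 46.2%, Plan Y 63/107 = 58.9% → Plan Y
Overall: the Premium plan 140/262 = 53.4%, Plan Y 181/372 = 48.7% → the Premium plan
Plan Y wins each signup group but the Premium plan wins overall — the comparison reverses. Plan Y's customers skew toward organic, which has a lower base rate.

Yes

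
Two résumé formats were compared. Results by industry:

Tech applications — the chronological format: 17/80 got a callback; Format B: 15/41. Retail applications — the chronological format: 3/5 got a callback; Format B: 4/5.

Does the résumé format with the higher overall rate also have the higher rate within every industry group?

Tech: the chronological format 17/80 = 21.2%, Format B 15/41 = 36.6% → Format B
Retail: the chronological format 3/5 = 60.0%, Format B 4/5 = 80.0% → Format B
Overall: the chronological format 20/85 = 23.5%, Format B 19/46 = 41.3% → Format B
Format B wins overall and in every industry group — no reversal.

Yes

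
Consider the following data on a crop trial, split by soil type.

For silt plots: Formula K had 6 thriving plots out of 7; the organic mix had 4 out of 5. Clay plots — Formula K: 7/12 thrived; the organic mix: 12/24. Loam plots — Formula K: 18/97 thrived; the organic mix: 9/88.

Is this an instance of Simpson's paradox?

No

Silt: Formula K 6/7 = 85.7%, the organic mix 4/5 = 80.0% → Formula K
Clay: Formula K 7/12 = 58.3%, the organic mix 12/24 = 50.0% → Formula K
Loam: Formula K 18/97 = 18.6%, the organic mix 9/88 = 10.2% → Formula K
Overall: Formula K 31/116 = 26.7%, the organic mix 25/117 = 21.4% → Formula K
Formula K wins overall and in every soil group — no reversal.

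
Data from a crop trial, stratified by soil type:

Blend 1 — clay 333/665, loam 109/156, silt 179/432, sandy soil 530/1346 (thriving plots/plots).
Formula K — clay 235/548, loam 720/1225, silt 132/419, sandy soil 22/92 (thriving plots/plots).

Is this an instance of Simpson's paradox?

Clay: Blend 1 333/665 = 50.1%, Formula K 235/548 = 42.9% → Blend 1
Loam: Blend 1 109/156 = 69.9%, Formula K 720/1225 = 58.8% → Blend 1
Silt: Blend 1 179/432 = 41.4%, Formula K 132/419 = 31.5% → Blend 1
Sandy soil: Blend 1 530/1346 = 39.4%, Formula K 22/92 = 23.9% → Blend 1
Overall: Blend 1 1151/2599 = 44.3%, Formula K 1109/2284 = 48.6% → Formula K
Blend 1 wins each soil group but Formula K wins overall — the comparison reverses. Blend 1's plots skew toward sandy soil, which has a lower base rate.

Yes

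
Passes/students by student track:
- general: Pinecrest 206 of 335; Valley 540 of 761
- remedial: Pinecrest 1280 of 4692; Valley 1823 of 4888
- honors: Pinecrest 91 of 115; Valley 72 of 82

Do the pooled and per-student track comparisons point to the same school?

Yes

General: Pinecrest 206/335 = 61.5%, Valley 540/761 = 71.0% → Valley
Remedial: Pinecrest 1280/4692 = 27.3%, Valley 1823/4888 = 37.3% → Valley
Honors: Pinecrest 91/115 = 79.1%, Valley 72/82 = 87.8% → Valley
Overall: Pinecrest 1577/5142 = 30.7%, Valley 2435/5731 = 42.5% → Valley
Valley wins overall and in every student group — no reversal.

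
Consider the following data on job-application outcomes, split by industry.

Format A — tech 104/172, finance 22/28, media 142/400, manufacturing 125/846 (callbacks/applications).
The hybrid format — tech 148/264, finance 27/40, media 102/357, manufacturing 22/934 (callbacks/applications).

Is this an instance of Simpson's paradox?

No

Tech: Format A 104/172 = 60.5%, the hybrid format 148/264 = 56.1% → Format A
Finance: Format A 22/28 = 78.6%, the hybrid format 27/40 = 67.5% → Format A
Media: Format A 142/400 = 35.5%, the hybrid format 102/357 = 28.6% → Format A
Manufacturing: Format A 125/846 = 14.8%, the hybrid format 22/934 = 2.4% → Format A
Overall: Format A 393/1446 = 27.2%, the hybrid format 299/1595 = 18.7% → Format A
Format A wins overall and in every industry group — no reversal.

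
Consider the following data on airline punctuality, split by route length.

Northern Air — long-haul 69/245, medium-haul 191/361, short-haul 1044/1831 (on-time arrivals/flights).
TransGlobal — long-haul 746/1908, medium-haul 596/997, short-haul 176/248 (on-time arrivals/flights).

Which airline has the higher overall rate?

Long-haul: Northern Air 69/245 = 28.2%, TransGlobal 746/1908 = 39.1% → TransGlobal
Medium-haul: Northern Air 191/361 = 52.9%, TransGlobal 596/997 = 59.8% → TransGlobal
Short-haul: Northern Air 1044/1831 = 57.0%, TransGlobal 176/248 = 71.0% → TransGlobal
Overall: Northern Air 1304/2437 = 53.5%, TransGlobal 1518/3153 = 48.1% → Northern Air
(TransGlobal wins every route group but Northern Air wins overall — TransGlobal's flights skew toward the low-rate long-haul group.)

Northern Air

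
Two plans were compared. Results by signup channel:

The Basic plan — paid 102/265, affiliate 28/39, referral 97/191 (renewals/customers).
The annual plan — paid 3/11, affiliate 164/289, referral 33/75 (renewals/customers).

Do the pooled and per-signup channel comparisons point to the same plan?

Paid: the Basic plan 102/265 = 38.5%, the annual plan 3/11 = 27.3% → the Basic plan
Affiliate: the Basic plan 28/39 = 71.8%, the annual plan 164/289 = 56.7% → the Basic plan
Referral: the Basic plan 97/191 = 50.8%, the annual plan 33/75 = 44.0% → the Basic plan
Overall: the Basic plan 227/495 = 45.9%, the annual plan 200/375 = 53.3% → the annual plan
The Basic plan wins each signup group but the annual plan wins overall — the comparison reverses. The Basic plan's customers skew toward paid, which has a lower base rate.

No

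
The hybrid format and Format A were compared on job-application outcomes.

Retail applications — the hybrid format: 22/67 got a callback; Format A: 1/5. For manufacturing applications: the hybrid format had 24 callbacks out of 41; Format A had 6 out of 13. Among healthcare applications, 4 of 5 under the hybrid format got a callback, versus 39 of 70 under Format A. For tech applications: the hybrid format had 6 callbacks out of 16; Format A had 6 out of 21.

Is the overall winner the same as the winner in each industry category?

Retail: the hybrid format 22/67 = 32.8%, Format A 1/5 = 20.0% → the hybrid format
Manufacturing: the hybrid format 24/41 = 58.5%, Format A 6/13 = 46.2% → the hybrid format
Healthcare: the hybrid format 4/5 = 80.0%, Format A 39/70 = 55.7% → the hybrid format
Tech: the hybrid format 6/16 = 37.5%, Format A 6/21 = 28.6% → the hybrid format
Overall: the hybrid format 56/129 = 43.4%, Format A 52/109 = 47.7% → Format A
The hybrid format wins each industry group but Format A wins overall — the comparison reverses. The hybrid format's applications skew toward retail, which has a lower base rate.

No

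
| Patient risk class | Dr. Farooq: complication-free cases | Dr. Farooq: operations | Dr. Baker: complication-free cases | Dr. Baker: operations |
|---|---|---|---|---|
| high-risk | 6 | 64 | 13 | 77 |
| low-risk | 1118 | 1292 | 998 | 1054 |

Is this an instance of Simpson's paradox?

No

High-risk: Dr. Farooq 6/64 = 9.4%, Dr. Baker 13/77 = 16.9% → Dr. Baker
Low-risk: Dr. Farooq 1118/1292 = 86.5%, Dr. Baker 998/1054 = 94.7% → Dr. Baker
Overall: Dr. Farooq 1124/1356 = 82.9%, Dr. Baker 1011/1131 = 89.4% → Dr. Baker
Dr. Baker wins overall and in every patient risk group — no reversal.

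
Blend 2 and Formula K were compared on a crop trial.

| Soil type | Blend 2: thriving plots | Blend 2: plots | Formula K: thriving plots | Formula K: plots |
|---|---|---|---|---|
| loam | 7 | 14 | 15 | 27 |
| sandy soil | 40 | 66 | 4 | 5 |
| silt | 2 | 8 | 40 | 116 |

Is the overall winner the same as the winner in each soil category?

No

Loam: Blend 2 7/14 = 50.0%, Formula K 15/27 = 55.6% → Formula K
Sandy soil: Blend 2 40/66 = 60.6%, Formula K 4/5 = 80.0% → Formula K
Silt: Blend 2 2/8 = 25.0%, Formula K 40/116 = 34.5% → Formula K
Overall: Blend 2 49/88 = 55.7%, Formula K 59/148 = 39.9% → Blend 2
Formula K wins each soil group but Blend 2 wins overall — the comparison reverses. Formula K's plots skew toward silt, which has a lower base rate.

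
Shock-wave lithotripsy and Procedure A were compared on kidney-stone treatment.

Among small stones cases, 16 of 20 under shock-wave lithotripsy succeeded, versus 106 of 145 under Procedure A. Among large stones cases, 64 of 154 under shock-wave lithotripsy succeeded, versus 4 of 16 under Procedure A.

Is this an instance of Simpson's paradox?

Yes

Small stones: shock-wave lithotripsy 16/20 = 80.0%, Procedure A 106/145 = 73.1% → shock-wave lithotripsy
Large stones: shock-wave lithotripsy 64/154 = 41.6%, Procedure A 4/16 = 25.0% → shock-wave lithotripsy
Overall: shock-wave lithotripsy 80/174 = 46.0%, Procedure A 110/161 = 68.3% → Procedure A
Shock-wave lithotripsy wins each stone group but Procedure A wins overall — the comparison reverses. Shock-wave lithotripsy's cases skew toward large stones, which has a lower base rate.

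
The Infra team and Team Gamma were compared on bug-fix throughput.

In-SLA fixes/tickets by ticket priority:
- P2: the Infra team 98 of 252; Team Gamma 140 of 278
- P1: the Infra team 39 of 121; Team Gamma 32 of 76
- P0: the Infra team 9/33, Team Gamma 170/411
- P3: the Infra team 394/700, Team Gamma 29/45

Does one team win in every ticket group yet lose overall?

P2: the Infra team 98/252 = 38.9%, Team Gamma 140/278 = 50.4% → Team Gamma
P1: the Infra team 39/121 = 32.2%, Team Gamma 32/76 = 42.1% → Team Gamma
P0: the Infra team 9/33 = 27.3%, Team Gamma 170/411 = 41.4% → Team Gamma
P3: the Infra team 394/700 = 56.3%, Team Gamma 29/45 = 64.4% → Team Gamma
Overall: the Infra team 540/1106 = 48.8%, Team Gamma 371/810 = 45.8% → the Infra team
Team Gamma wins each ticket group but the Infra team wins overall — the comparison reverses. Team Gamma's tickets skew toward P0, which has a lower base rate.

Yes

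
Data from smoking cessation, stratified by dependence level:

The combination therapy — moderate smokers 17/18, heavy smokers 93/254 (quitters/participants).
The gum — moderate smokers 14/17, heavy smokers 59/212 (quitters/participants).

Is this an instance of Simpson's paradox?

Moderate smokers: the combination therapy 17/18 = 94.4%, the gum 14/17 = 82.4% → the combination therapy
Heavy smokers: the combination therapy 93/254 = 36.6%, the gum 59/212 = 27.8% → the combination therapy
Overall: the combination therapy 110/272 = 40.4%, the gum 73/229 = 31.9% → the combination therapy
The combination therapy wins overall and in every dependence group — no reversal.

No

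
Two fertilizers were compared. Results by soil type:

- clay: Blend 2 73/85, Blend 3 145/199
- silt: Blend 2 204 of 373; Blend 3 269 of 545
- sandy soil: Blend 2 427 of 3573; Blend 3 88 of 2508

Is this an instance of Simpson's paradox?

Clay: Blend 2 73/85 = 85.9%, Blend 3 145/199 = 72.9% → Blend 2
Silt: Blend 2 204/373 = 54.7%, Blend 3 269/545 = 49.4% → Blend 2
Sandy soil: Blend 2 427/3573 = 12.0%, Blend 3 88/2508 = 3.5% → Blend 2
Overall: Blend 2 704/4031 = 17.5%, Blend 3 502/3252 = 15.4% → Blend 2
Blend 2 wins overall and in every soil group — no reversal.

No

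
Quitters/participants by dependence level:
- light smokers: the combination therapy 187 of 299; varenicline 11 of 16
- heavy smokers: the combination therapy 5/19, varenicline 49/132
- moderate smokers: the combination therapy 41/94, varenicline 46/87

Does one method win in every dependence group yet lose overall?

Light smokers: the combination therapy 187/299 = 62.5%, varenicline 11/16 = 68.8% → varenicline
Heavy smokers: the combination therapy 5/19 = 26.3%, varenicline 49/132 = 37.1% → varenicline
Moderate smokers: the combination therapy 41/94 = 43.6%, varenicline 46/87 = 52.9% → varenicline
Overall: the combination therapy 233/412 = 56.6%, varenicline 106/235 = 45.1% → the combination therapy
Varenicline wins each dependence group but the combination therapy wins overall — the comparison reverses. Varenicline's participants skew toward heavy smokers, which has a lower base rate.

Yes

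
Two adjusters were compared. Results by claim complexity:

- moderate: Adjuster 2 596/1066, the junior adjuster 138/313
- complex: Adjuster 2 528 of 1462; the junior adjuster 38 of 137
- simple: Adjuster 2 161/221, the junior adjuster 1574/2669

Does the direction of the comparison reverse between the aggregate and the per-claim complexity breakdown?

Yes

Moderate: Adjuster 2 596/1066 = 55.9%, the junior adjuster 138/313 = 44.1% → Adjuster 2
Complex: Adjuster 2 528/1462 = 36.1%, the junior adjuster 38/137 = 27.7% → Adjuster 2
Simple: Adjuster 2 161/221 = 72.9%, the junior adjuster 1574/2669 = 59.0% → Adjuster 2
Overall: Adjuster 2 1285/2749 = 46.7%, the junior adjuster 1750/3119 = 56.1% → the junior adjuster
Adjuster 2 wins each claim group but the junior adjuster wins overall — the comparison reverses. Adjuster 2's claims skew toward complex, which has a lower base rate.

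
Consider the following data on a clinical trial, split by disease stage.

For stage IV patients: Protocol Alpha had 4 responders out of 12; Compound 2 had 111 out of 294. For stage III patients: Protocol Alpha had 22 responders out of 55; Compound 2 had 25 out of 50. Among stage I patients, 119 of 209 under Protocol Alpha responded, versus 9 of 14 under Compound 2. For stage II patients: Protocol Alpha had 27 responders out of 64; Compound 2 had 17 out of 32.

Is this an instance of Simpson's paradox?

Stage IV: Protocol Alpha 4/12 = 33.3%, Compound 2 111/294 = 37.8% → Compound 2
Stage III: Protocol Alpha 22/55 = 40.0%, Compound 2 25/50 = 50.0% → Compound 2
Stage I: Protocol Alpha 119/209 = 56.9%, Compound 2 9/14 = 64.3% → Compound 2
Stage II: Protocol Alpha 27/64 = 42.2%, Compound 2 17/32 = 53.1% → Compound 2
Overall: Protocol Alpha 172/340 = 50.6%, Compound 2 162/390 = 41.5% → Protocol Alpha
Compound 2 wins each disease group but Protocol Alpha wins overall — the comparison reverses. Compound 2's patients skew toward stage IV, which has a lower base rate.

Yes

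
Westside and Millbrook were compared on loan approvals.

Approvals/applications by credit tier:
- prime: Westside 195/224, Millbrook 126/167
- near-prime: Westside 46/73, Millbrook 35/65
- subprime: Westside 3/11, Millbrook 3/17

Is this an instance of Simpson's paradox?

No

Prime: Westside 195/224 = 87.1%, Millbrook 126/167 = 75.4% → Westside
Near-prime: Westside 46/73 = 63.0%, Millbrook 35/65 = 53.8% → Westside
Subprime: Westside 3/11 = 27.3%, Millbrook 3/17 = 17.6% → Westside
Overall: Westside 244/308 = 79.2%, Millbrook 164/249 = 65.9% → Westside
Westside wins overall and in every credit group — no reversal.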